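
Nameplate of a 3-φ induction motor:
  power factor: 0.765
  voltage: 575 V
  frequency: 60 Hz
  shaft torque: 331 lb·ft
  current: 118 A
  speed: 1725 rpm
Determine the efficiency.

τ = 331 lb·ft × 1.356 = 448.8 N·m
ω = 2π × 1725/60 = 180.6 rad/s; P_out = τω = 448.8 × 180.6 = 81053 W
P_in = √3·V_L·I_L·cosφ = 1.732 × 575 × 118 × 0.765 = 89900 W
η = P_out / P_in = 81053 / 89900 = 0.902 = 90.2%

90.2 %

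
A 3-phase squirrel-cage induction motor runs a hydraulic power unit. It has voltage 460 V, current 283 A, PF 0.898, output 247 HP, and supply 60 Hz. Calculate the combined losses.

P_in = √3·V·I·cosφ = 1.732×460×283×0.898 = 202474 W
P_out = 247×746 = 184262 W
Losses = P_in − P_out = 202474 − 184262 = 18212 W

18.2 kW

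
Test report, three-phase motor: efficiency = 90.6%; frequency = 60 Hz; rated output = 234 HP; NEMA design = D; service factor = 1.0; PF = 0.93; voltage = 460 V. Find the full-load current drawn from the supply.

P_out = 234 × 746 = 174564 W
P_in = P_out / η = 174564 / 0.906 = 192675 W
I_L = P_in / (√3·V_L·cosφ) = 192675 / (1.732 × 460 × 0.93) = 260 A

260 A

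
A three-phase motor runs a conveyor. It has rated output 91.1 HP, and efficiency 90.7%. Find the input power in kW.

74.9 kW

P_out = 91.1 × 746 = 67961 W
P_in = P_out/η = 67961/0.907 = 74929 W = 74.9 kW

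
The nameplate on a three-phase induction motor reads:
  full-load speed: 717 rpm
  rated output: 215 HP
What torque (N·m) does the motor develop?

2140 N·m

P_out = 215 × 746 = 160390 W
ω = 2π × 717/60 = 75.08 rad/s
τ = P_out/ω = 160390/75.08 = 2140 N·m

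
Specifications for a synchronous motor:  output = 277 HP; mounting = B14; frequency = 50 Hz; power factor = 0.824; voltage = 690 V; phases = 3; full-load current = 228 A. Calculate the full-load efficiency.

P_out = 277 × 746 = 206642 W
P_in = √3·V_L·I_L·cosφ = 1.732 × 690 × 228 × 0.824 = 224522 W
η = P_out / P_in = 206642 / 224522 = 0.920 = 92.0%

92.0 %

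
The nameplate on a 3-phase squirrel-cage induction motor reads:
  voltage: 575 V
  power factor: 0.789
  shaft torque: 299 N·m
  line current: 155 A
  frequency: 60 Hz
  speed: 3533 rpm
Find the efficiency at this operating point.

ω = 2π × 3533/60 = 370 rad/s; P_out = τω = 299 × 370 = 110630 W
P_in = √3·V_L·I_L·cosφ = 1.732 × 575 × 155 × 0.789 = 121794 W
η = P_out / P_in = 110630 / 121794 = 0.908 = 90.8%

90.8 %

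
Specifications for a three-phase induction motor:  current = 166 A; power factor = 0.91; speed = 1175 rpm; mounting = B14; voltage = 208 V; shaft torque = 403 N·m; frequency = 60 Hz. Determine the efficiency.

ω = 2π × 1175/60 = 123 rad/s; P_out = τω = 403 × 123 = 49569 W
P_in = √3·V_L·I_L·cosφ = 1.732 × 208 × 166 × 0.91 = 54420 W
η = P_out / P_in = 49569 / 54420 = 0.911 = 91.1%

91.1 %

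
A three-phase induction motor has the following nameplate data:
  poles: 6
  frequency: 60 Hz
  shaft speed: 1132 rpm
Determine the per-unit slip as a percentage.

n_s = 120f/p = 120×60/6 = 1200 rpm
s = (n_s − n)/n_s = (1200 − 1132)/1200 = 0.0567

5.7 %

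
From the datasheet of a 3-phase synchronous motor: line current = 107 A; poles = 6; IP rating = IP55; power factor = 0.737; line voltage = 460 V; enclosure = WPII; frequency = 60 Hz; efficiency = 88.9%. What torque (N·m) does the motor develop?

444 N·m

P_in = √3·V·I·cosφ = 1.732 × 460 × 107 × 0.737 = 62829 W
P_out = η·P_in = 0.889 × 62829 = 55855 W
n = n_s = 120×60/6 = 1200 rpm (synchronous)
ω = 2π×1200/60 = 125.7 rad/s
τ = P_out/ω = 55855/125.7 = 444 N·m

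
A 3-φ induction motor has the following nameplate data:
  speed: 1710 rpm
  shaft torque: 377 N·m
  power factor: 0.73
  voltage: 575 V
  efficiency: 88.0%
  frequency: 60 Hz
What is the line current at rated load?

ω = 2π×1710/60 = 179.1 rad/s; P_out = τω = 377 × 179.1 = 67521 W
P_in = P_out / η = 67521 / 0.880 = 76728 W
I_L = P_in / (√3·V_L·cosφ) = 76728 / (1.732 × 575 × 0.73) = 106 A

106 A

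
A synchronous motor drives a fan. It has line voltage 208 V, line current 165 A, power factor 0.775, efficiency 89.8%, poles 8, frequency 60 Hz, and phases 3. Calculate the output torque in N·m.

P_in = √3·V·I·cosφ = 1.732 × 208 × 165 × 0.775 = 46068 W
P_out = η·P_in = 0.898 × 46068 = 41369 W
n = n_s = 120×60/8 = 900 rpm (synchronous)
ω = 2π×900/60 = 94.25 rad/s
τ = P_out/ω = 41369/94.25 = 439 N·m

439 N·m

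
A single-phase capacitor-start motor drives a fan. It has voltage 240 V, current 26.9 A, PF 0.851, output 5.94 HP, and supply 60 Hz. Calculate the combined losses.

P_in = V·I·cosφ = 240×26.9×0.851 = 5494 W
P_out = 5.94×746 = 4431 W
Losses = P_in − P_out = 5494 − 4431 = 1063 W

1060 W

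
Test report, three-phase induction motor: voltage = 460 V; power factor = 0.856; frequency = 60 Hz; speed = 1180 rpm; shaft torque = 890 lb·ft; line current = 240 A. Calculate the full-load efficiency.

τ = 890 lb·ft × 1.356 = 1207 N·m
ω = 2π × 1180/60 = 123.6 rad/s; P_out = τω = 1207 × 123.6 = 149185 W
P_in = √3·V_L·I_L·cosφ = 1.732 × 460 × 240 × 0.856 = 163678 W
η = P_out / P_in = 149185 / 163678 = 0.911 = 91.1%

91.1 %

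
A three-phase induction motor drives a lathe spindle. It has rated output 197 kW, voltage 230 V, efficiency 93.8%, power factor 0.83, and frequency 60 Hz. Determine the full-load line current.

P_out = 197 kW = 197000 W
P_in = P_out / η = 197000 / 0.938 = 210021 W
I_L = P_in / (√3·V_L·cosφ) = 210021 / (1.732 × 230 × 0.83) = 635 A

635 A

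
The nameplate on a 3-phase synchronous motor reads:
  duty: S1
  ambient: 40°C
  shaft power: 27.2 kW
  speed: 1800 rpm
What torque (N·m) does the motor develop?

ω = 2π × 1800/60 = 188.5 rad/s
τ = P/ω = 27200/188.5 = 144 N·m

144 N·m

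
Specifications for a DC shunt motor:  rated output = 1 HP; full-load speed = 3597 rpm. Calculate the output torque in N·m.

1.98 N·m

P_out = 1 × 746 = 746 W
ω = 2π × 3597/60 = 376.7 rad/s
τ = P_out/ω = 746/376.7 = 1.98 N·m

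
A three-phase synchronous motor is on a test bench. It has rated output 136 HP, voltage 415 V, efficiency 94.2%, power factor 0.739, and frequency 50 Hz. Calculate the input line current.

P_out = 136 × 746 = 101456 W
P_in = P_out / η = 101456 / 0.942 = 107703 W
I_L = P_in / (√3·V_L·cosφ) = 107703 / (1.732 × 415 × 0.739) = 203 A

203 A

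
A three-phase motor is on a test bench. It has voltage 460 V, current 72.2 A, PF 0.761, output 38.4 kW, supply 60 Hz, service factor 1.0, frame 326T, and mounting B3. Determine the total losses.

P_in = √3·V·I·cosφ = 1.732×460×72.2×0.761 = 43775 W
P_out = 38400 W
Losses = P_in − P_out = 43775 − 38400 = 5375 W

5380 W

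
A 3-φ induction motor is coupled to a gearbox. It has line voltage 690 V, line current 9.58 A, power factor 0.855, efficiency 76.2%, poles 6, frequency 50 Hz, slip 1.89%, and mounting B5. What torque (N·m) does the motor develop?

P_in = √3·V·I·cosφ = 1.732 × 690 × 9.58 × 0.855 = 9789 W
P_out = η·P_in = 0.762 × 9789 = 7459 W
n_s = 120×50/6 = 1000 rpm; n = 1000×(1−0.0189) = 981 rpm
ω = 2π×981/60 = 102.7 rad/s
τ = P_out/ω = 7459/102.7 = 72.6 N·m

72.6 N·m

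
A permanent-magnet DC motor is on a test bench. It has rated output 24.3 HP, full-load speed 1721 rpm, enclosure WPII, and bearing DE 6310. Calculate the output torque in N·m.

P_out = 24.3 × 746 = 18128 W
ω = 2π × 1721/60 = 180.2 rad/s
τ = P_out/ω = 18128/180.2 = 101 N·m

101 N·m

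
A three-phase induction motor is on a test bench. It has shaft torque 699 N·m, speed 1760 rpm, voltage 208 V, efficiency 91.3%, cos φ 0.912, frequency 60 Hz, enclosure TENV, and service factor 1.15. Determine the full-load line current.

429 A

ω = 2π×1760/60 = 184.3 rad/s; P_out = τω = 699 × 184.3 = 128826 W
P_in = P_out / η = 128826 / 0.913 = 141102 W
I_L = P_in / (√3·V_L·cosφ) = 141102 / (1.732 × 208 × 0.912) = 429 A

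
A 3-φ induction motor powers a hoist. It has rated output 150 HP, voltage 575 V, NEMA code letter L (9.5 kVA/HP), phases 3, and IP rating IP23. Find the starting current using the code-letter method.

1430 A

S_LR = 9.5 × 150 = 1425 kVA
I_LR = S_LR/(√3·V_L) = 1425000/(1.732×575) = 1430 A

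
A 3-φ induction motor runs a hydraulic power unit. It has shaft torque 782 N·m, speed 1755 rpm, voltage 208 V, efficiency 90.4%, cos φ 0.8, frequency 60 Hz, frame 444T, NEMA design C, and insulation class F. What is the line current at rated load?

ω = 2π×1755/60 = 183.8 rad/s; P_out = τω = 782 × 183.8 = 143732 W
P_in = P_out / η = 143732 / 0.904 = 158996 W
I_L = P_in / (√3·V_L·cosφ) = 158996 / (1.732 × 208 × 0.8) = 552 A

552 A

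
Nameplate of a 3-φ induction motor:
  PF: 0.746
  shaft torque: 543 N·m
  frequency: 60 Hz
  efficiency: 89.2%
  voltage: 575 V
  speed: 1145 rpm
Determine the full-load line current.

98.2 A

ω = 2π×1145/60 = 119.9 rad/s; P_out = τω = 543 × 119.9 = 65106 W
P_in = P_out / η = 65106 / 0.892 = 72989 W
I_L = P_in / (√3·V_L·cosφ) = 72989 / (1.732 × 575 × 0.746) = 98.2 A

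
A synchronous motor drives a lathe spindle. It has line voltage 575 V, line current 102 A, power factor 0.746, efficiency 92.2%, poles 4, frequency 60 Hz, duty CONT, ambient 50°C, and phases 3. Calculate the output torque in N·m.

371 N·m

P_in = √3·V·I·cosφ = 1.732 × 575 × 102 × 0.746 = 75780 W
P_out = η·P_in = 0.922 × 75780 = 69869 W
n = n_s = 120×60/4 = 1800 rpm (synchronous)
ω = 2π×1800/60 = 188.5 rad/s
τ = P_out/ω = 69869/188.5 = 371 N·m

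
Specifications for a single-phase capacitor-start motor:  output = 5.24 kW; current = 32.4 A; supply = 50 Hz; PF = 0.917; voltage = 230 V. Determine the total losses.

P_in = V·I·cosφ = 230×32.4×0.917 = 6833 W
P_out = 5240 W
Losses = P_in − P_out = 6833 − 5240 = 1593 W

1590 W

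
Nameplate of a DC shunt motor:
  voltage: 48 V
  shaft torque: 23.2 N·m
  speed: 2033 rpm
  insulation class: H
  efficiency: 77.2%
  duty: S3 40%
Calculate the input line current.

ω = 2π×2033/60 = 212.9 rad/s; P_out = τω = 23.2 × 212.9 = 4939 W
P_in = P_out / η = 4939 / 0.772 = 6398 W
I = P_in / V = 6398 / 48 = 133 A

133 A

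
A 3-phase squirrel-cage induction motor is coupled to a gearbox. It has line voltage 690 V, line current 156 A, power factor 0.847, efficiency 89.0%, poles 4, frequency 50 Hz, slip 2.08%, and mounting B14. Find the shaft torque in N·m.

P_in = √3·V·I·cosφ = 1.732 × 690 × 156 × 0.847 = 157908 W
P_out = η·P_in = 0.89 × 157908 = 140538 W
n_s = 120×50/4 = 1500 rpm; n = 1500×(1−0.0208) = 1469 rpm
ω = 2π×1469/60 = 153.8 rad/s
τ = P_out/ω = 140538/153.8 = 914 N·m

914 N·m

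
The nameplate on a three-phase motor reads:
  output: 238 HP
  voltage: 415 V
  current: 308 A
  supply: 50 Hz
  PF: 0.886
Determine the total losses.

18.6 kW

P_in = √3·V·I·cosφ = 1.732×415×308×0.886 = 196146 W
P_out = 238×746 = 177548 W
Losses = P_in − P_out = 196146 − 177548 = 18598 W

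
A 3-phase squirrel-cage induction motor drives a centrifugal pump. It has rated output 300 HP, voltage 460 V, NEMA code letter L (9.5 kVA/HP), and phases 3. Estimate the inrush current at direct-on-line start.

3580 A

S_LR = 9.5 × 300 = 2850 kVA
I_LR = S_LR/(√3·V_L) = 2850000/(1.732×460) = 3580 A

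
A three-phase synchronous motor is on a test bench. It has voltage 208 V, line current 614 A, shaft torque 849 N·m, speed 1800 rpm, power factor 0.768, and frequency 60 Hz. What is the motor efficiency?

ω = 2π × 1800/60 = 188.5 rad/s; P_out = τω = 849 × 188.5 = 160037 W
P_in = √3·V_L·I_L·cosφ = 1.732 × 208 × 614 × 0.768 = 169879 W
η = P_out / P_in = 160037 / 169879 = 0.942 = 94.2%

94.2 %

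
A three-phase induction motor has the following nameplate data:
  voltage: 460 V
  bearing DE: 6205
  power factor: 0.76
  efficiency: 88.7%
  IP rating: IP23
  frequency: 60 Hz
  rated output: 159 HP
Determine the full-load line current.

221 A

P_out = 159 × 746 = 118614 W
P_in = P_out / η = 118614 / 0.887 = 133725 W
I_L = P_in / (√3·V_L·cosφ) = 133725 / (1.732 × 460 × 0.76) = 221 A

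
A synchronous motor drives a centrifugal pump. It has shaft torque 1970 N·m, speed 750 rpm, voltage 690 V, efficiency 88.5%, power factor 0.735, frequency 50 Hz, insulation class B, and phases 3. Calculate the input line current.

199 A

ω = 2π×750/60 = 78.54 rad/s; P_out = τω = 1970 × 78.54 = 154724 W
P_in = P_out / η = 154724 / 0.885 = 174829 W
I_L = P_in / (√3·V_L·cosφ) = 174829 / (1.732 × 690 × 0.735) = 199 A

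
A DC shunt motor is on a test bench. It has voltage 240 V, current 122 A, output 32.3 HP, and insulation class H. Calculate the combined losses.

P_in = V·I = 240×122 = 29280 W
P_out = 32.3×746 = 24096 W
Losses = P_in − P_out = 29280 − 24096 = 5184 W

5180 W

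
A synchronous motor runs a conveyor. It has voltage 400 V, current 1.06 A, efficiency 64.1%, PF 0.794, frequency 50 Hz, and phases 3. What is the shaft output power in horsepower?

P_in = √3·V·I·cosφ = 1.732 × 400 × 1.06 × 0.794 = 583 W
P_out = η·P_in = 0.641 × 583 = 374 W
= 374/746 = 0.501 HP

0.501 HP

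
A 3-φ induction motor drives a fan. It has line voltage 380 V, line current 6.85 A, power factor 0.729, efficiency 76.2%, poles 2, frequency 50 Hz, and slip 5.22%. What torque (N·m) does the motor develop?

P_in = √3·V·I·cosφ = 1.732 × 380 × 6.85 × 0.729 = 3287 W
P_out = η·P_in = 0.762 × 3287 = 2505 W
n_s = 120×50/2 = 3000 rpm; n = 3000×(1−0.0522) = 2843 rpm
ω = 2π×2843/60 = 297.7 rad/s
τ = P_out/ω = 2505/297.7 = 8.41 N·m

8.41 N·m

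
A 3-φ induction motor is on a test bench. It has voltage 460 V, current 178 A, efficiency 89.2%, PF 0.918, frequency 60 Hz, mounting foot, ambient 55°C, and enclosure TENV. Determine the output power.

P_in = √3·V·I·cosφ = 1.732 × 460 × 178 × 0.918 = 130187 W
P_out = η·P_in = 0.892 × 130187 = 116127 W

116 kW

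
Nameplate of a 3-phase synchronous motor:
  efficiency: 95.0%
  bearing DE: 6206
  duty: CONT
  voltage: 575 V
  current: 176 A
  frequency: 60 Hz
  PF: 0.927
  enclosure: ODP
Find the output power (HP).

P_in = √3·V·I·cosφ = 1.732 × 575 × 176 × 0.927 = 162483 W
P_out = η·P_in = 0.95 × 162483 = 154359 W
= 154359/746 = 207 HP

207 HP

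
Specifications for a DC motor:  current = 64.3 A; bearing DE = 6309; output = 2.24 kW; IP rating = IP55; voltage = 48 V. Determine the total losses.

P_in = V·I = 48×64.3 = 3086 W
P_out = 2240 W
Losses = P_in − P_out = 3086 − 2240 = 846 W

846 W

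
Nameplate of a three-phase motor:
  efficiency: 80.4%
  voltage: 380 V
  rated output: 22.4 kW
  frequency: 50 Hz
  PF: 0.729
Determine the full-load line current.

P_out = 22.4 kW = 22400 W
P_in = P_out / η = 22400 / 0.804 = 27861 W
I_L = P_in / (√3·V_L·cosφ) = 27861 / (1.732 × 380 × 0.729) = 58.1 A

58.1 A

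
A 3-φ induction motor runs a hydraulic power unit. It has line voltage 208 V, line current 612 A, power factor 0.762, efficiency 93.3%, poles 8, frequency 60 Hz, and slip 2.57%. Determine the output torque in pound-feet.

1260 lb·ft

P_in = √3·V·I·cosφ = 1.732 × 208 × 612 × 0.762 = 168003 W
P_out = η·P_in = 0.933 × 168003 = 156747 W
n_s = 120×60/8 = 900 rpm; n = 900×(1−0.0257) = 877 rpm
ω = 2π×877/60 = 91.84 rad/s
τ = P_out/ω = 156747/91.84 = 1707 N·m
In lb·ft: 1707/1.356 = 1260 lb·ft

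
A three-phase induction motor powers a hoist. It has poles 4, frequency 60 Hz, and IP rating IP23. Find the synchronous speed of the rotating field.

n_s = 120f/p = 120×60/4 = 1800 rpm

1800 rpm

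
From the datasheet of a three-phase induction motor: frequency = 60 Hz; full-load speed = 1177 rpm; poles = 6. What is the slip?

1.92 %

n_s = 120f/p = 120×60/6 = 1200 rpm
s = (n_s − n)/n_s = (1200 − 1177)/1200 = 0.0192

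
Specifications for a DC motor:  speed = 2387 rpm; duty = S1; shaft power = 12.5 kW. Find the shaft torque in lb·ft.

ω = 2π × 2387/60 = 250 rad/s
τ = P/ω = 12500/250 = 50 N·m
In lb·ft: 50/1.356 = 36.9 lb·ft

36.9 lb·ft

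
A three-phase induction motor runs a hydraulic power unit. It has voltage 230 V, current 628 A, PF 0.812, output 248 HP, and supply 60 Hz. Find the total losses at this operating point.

18100 W

P_in = √3·V·I·cosφ = 1.732×230×628×0.812 = 203138 W
P_out = 248×746 = 185008 W
Losses = P_in − P_out = 203138 − 185008 = 18130 W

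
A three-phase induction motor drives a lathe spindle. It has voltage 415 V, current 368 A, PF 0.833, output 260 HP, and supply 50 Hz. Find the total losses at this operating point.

P_in = √3·V·I·cosφ = 1.732×415×368×0.833 = 220338 W
P_out = 260×746 = 193960 W
Losses = P_in − P_out = 220338 − 193960 = 26378 W

26400 W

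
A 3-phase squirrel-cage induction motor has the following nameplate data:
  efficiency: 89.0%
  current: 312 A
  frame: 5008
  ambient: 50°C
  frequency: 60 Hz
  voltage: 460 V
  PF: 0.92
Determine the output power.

204 kW

P_in = √3·V·I·cosφ = 1.732 × 460 × 312 × 0.92 = 228691 W
P_out = η·P_in = 0.89 × 228691 = 203535 W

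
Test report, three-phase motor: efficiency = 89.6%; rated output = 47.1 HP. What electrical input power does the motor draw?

P_out = 47.1 × 746 = 35137 W
P_in = P_out/η = 35137/0.896 = 39215 W = 39.2 kW

39.2 kW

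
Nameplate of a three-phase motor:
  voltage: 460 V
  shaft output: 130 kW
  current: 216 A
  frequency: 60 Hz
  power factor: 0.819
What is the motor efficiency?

P_out = 130 kW = 130000 W
P_in = √3·V_L·I_L·cosφ = 1.732 × 460 × 216 × 0.819 = 140943 W
η = P_out / P_in = 130000 / 140943 = 0.922 = 92.2%

92.2 %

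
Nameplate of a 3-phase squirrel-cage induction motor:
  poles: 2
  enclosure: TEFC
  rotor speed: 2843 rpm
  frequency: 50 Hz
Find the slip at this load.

5.23 %

n_s = 120f/p = 120×50/2 = 3000 rpm
s = (n_s − n)/n_s = (3000 − 2843)/3000 = 0.0523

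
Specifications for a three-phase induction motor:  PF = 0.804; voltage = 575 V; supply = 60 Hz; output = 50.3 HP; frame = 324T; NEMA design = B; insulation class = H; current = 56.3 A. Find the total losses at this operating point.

P_in = √3·V·I·cosφ = 1.732×575×56.3×0.804 = 45080 W
P_out = 50.3×746 = 37524 W
Losses = P_in − P_out = 45080 − 37524 = 7556 W

7560 W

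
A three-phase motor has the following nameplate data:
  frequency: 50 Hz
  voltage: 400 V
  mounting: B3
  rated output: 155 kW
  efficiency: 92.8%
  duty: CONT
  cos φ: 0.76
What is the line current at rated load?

317 A

P_out = 155 kW = 155000 W
P_in = P_out / η = 155000 / 0.928 = 167026 W
I_L = P_in / (√3·V_L·cosφ) = 167026 / (1.732 × 400 × 0.76) = 317 A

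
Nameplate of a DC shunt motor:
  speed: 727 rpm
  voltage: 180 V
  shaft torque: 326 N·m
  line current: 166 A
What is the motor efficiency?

83.1 %

ω = 2π × 727/60 = 76.13 rad/s; P_out = τω = 326 × 76.13 = 24818 W
P_in = V·I = 180 × 166 = 29880 W
η = P_out / P_in = 24818 / 29880 = 0.831 = 83.1%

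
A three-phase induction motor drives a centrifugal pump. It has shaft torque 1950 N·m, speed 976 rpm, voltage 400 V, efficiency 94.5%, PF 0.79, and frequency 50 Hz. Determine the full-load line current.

385 A

ω = 2π×976/60 = 102.2 rad/s; P_out = τω = 1950 × 102.2 = 199290 W
P_in = P_out / η = 199290 / 0.945 = 210889 W
I_L = P_in / (√3·V_L·cosφ) = 210889 / (1.732 × 400 × 0.79) = 385 A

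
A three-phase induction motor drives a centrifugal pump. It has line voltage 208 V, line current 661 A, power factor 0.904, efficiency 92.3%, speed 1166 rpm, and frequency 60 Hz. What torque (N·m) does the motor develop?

P_in = √3·V·I·cosφ = 1.732 × 208 × 661 × 0.904 = 215269 W
P_out = η·P_in = 0.923 × 215269 = 198693 W
n = 1166 rpm
ω = 2π×1166/60 = 122.1 rad/s
τ = P_out/ω = 198693/122.1 = 1630 N·m

1630 N·m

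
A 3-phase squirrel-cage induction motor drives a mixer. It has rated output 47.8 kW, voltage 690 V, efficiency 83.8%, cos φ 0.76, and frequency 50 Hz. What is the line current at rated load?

P_out = 47.8 kW = 47800 W
P_in = P_out / η = 47800 / 0.838 = 57041 W
I_L = P_in / (√3·V_L·cosφ) = 57041 / (1.732 × 690 × 0.76) = 62.8 A

62.8 A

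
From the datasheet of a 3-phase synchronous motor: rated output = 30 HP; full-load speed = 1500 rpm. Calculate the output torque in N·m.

142 N·m

P_out = 30 × 746 = 22380 W
ω = 2π × 1500/60 = 157.1 rad/s
τ = P_out/ω = 22380/157.1 = 142 N·m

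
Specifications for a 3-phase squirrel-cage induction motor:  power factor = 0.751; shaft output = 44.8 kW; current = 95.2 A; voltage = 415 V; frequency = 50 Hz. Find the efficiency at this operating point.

87.2 %

P_out = 44.8 kW = 44800 W
P_in = √3·V_L·I_L·cosφ = 1.732 × 415 × 95.2 × 0.751 = 51389 W
η = P_out / P_in = 44800 / 51389 = 0.872 = 87.2%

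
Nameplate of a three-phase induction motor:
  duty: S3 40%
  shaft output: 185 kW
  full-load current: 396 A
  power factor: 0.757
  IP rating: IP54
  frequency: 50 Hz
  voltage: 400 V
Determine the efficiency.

89.1 %

P_out = 185 kW = 185000 W
P_in = √3·V_L·I_L·cosφ = 1.732 × 400 × 396 × 0.757 = 207682 W
η = P_out / P_in = 185000 / 207682 = 0.891 = 89.1%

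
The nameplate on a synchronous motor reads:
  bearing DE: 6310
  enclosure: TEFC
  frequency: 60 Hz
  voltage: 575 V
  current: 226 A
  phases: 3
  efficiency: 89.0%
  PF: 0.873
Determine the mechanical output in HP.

P_in = √3·V·I·cosφ = 1.732 × 575 × 226 × 0.873 = 196489 W
P_out = η·P_in = 0.89 × 196489 = 174875 W
= 174875/746 = 234 HP

234 HP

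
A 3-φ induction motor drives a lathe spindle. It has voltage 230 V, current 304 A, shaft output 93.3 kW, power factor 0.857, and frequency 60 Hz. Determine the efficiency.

89.9 %

P_out = 93.3 kW = 93300 W
P_in = √3·V_L·I_L·cosφ = 1.732 × 230 × 304 × 0.857 = 103784 W
η = P_out / P_in = 93300 / 103784 = 0.899 = 89.9%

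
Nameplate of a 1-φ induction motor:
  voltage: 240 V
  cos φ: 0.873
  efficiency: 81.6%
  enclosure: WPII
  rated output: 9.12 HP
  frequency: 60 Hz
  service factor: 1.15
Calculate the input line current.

39.8 A

P_out = 9.12 × 746 = 6804 W
P_in = P_out / η = 6804 / 0.816 = 8338 W
I = P_in / (V·cosφ) = 8338 / (240 × 0.873) = 39.8 A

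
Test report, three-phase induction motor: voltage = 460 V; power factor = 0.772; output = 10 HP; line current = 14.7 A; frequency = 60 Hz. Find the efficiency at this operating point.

P_out = 10 × 746 = 7460 W
P_in = √3·V_L·I_L·cosφ = 1.732 × 460 × 14.7 × 0.772 = 9041 W
η = P_out / P_in = 7460 / 9041 = 0.825 = 82.5%

82.5 %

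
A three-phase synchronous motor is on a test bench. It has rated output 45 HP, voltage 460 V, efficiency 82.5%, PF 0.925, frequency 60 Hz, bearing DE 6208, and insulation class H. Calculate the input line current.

55.2 A

P_out = 45 × 746 = 33570 W
P_in = P_out / η = 33570 / 0.825 = 40691 W
I_L = P_in / (√3·V_L·cosφ) = 40691 / (1.732 × 460 × 0.925) = 55.2 A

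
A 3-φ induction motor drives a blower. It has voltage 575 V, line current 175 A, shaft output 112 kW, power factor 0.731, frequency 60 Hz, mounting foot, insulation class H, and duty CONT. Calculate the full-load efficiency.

P_out = 112 kW = 112000 W
P_in = √3·V_L·I_L·cosφ = 1.732 × 575 × 175 × 0.731 = 127401 W
η = P_out / P_in = 112000 / 127401 = 0.879 = 87.9%

87.9 %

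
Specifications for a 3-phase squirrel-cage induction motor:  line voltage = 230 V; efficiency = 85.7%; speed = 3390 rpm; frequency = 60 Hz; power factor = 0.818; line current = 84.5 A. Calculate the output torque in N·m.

66.5 N·m

P_in = √3·V·I·cosφ = 1.732 × 230 × 84.5 × 0.818 = 27535 W
P_out = η·P_in = 0.857 × 27535 = 23597 W
n = 3390 rpm
ω = 2π×3390/60 = 355 rad/s
τ = P_out/ω = 23597/355 = 66.5 N·m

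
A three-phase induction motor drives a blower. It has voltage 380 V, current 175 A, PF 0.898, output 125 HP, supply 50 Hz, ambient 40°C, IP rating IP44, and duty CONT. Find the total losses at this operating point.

P_in = √3·V·I·cosφ = 1.732×380×175×0.898 = 103430 W
P_out = 125×746 = 93250 W
Losses = P_in − P_out = 103430 − 93250 = 10180 W

10.2 kW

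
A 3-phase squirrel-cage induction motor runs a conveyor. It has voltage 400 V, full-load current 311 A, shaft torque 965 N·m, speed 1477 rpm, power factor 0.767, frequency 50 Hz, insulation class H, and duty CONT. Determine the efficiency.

ω = 2π × 1477/60 = 154.7 rad/s; P_out = τω = 965 × 154.7 = 149286 W
P_in = √3·V_L·I_L·cosφ = 1.732 × 400 × 311 × 0.767 = 165258 W
η = P_out / P_in = 149286 / 165258 = 0.903 = 90.3%

90.3 %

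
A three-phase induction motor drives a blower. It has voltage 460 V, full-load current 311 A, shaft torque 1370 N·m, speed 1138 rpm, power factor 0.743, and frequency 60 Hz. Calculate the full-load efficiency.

88.7 %

ω = 2π × 1138/60 = 119.2 rad/s; P_out = τω = 1370 × 119.2 = 163304 W
P_in = √3·V_L·I_L·cosφ = 1.732 × 460 × 311 × 0.743 = 184100 W
η = P_out / P_in = 163304 / 184100 = 0.887 = 88.7%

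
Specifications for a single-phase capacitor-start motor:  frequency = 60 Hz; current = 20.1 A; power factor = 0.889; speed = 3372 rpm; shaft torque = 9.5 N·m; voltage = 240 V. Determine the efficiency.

ω = 2π × 3372/60 = 353.1 rad/s; P_out = τω = 9.5 × 353.1 = 3354 W
P_in = V·I·cosφ = 240 × 20.1 × 0.889 = 4289 W
η = P_out / P_in = 3354 / 4289 = 0.782 = 78.2%

78.2 %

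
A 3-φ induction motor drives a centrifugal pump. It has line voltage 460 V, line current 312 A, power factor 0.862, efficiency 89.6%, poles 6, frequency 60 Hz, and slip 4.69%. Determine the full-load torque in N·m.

1600 N·m

P_in = √3·V·I·cosφ = 1.732 × 460 × 312 × 0.862 = 214273 W
P_out = η·P_in = 0.896 × 214273 = 191989 W
n_s = 120×60/6 = 1200 rpm; n = 1200×(1−0.0469) = 1144 rpm
ω = 2π×1144/60 = 119.8 rad/s
τ = P_out/ω = 191989/119.8 = 1600 N·m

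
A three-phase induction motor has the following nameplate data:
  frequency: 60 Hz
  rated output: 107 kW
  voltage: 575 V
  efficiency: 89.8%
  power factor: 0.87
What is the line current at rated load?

138 A

P_out = 107 kW = 107000 W
P_in = P_out / η = 107000 / 0.898 = 119154 W
I_L = P_in / (√3·V_L·cosφ) = 119154 / (1.732 × 575 × 0.87) = 138 A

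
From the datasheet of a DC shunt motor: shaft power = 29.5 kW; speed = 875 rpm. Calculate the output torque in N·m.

ω = 2π × 875/60 = 91.63 rad/s
τ = P/ω = 29500/91.63 = 322 N·m

322 N·m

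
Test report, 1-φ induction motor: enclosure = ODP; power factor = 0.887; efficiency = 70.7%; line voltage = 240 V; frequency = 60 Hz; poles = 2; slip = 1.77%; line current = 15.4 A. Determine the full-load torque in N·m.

P_in = V·I·cosφ = 240 × 15.4 × 0.887 = 3278 W
P_out = η·P_in = 0.707 × 3278 = 2318 W
n_s = 120×60/2 = 3600 rpm; n = 3600×(1−0.0177) = 3536 rpm
ω = 2π×3536/60 = 370.3 rad/s
τ = P_out/ω = 2318/370.3 = 6.26 N·m

6.26 N·m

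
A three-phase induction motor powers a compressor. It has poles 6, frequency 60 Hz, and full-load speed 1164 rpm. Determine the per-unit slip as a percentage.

3.00 %

n_s = 120f/p = 120×60/6 = 1200 rpm
s = (n_s − n)/n_s = (1200 − 1164)/1200 = 0.0300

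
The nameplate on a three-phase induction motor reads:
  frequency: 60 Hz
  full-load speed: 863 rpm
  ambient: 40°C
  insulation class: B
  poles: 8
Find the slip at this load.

4.1 %

n_s = 120f/p = 120×60/8 = 900 rpm
s = (n_s − n)/n_s = (900 − 863)/900 = 0.0411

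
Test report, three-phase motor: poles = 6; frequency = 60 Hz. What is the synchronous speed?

1200 rpm

n_s = 120f/p = 120×60/6 = 1200 rpm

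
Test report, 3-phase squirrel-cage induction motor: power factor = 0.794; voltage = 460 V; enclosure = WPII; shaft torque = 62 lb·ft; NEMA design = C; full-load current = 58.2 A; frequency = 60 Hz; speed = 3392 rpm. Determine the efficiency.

τ = 62 lb·ft × 1.356 = 84.07 N·m
ω = 2π × 3392/60 = 355.2 rad/s; P_out = τω = 84.07 × 355.2 = 29862 W
P_in = √3·V_L·I_L·cosφ = 1.732 × 460 × 58.2 × 0.794 = 36817 W
η = P_out / P_in = 29862 / 36817 = 0.811 = 81.1%

81.1 %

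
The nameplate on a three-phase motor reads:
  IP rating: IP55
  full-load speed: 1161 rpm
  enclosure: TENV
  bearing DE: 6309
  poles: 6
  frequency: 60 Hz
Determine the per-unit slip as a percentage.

n_s = 120f/p = 120×60/6 = 1200 rpm
s = (n_s − n)/n_s = (1200 − 1161)/1200 = 0.0325

3.25 %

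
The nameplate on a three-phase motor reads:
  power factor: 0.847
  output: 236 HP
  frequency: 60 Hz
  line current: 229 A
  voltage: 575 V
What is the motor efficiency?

91.1 %

P_out = 236 × 746 = 176056 W
P_in = √3·V_L·I_L·cosφ = 1.732 × 575 × 229 × 0.847 = 193168 W
η = P_out / P_in = 176056 / 193168 = 0.911 = 91.1%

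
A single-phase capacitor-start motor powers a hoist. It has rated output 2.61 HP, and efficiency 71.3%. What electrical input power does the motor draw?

2.73 kW

P_out = 2.61 × 746 = 1947 W
P_in = P_out/η = 1947/0.713 = 2731 W = 2.73 kW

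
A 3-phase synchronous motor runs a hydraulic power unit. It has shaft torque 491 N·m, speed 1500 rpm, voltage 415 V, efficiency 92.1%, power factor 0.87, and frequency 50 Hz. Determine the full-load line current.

134 A

ω = 2π×1500/60 = 157.1 rad/s; P_out = τω = 491 × 157.1 = 77136 W
P_in = P_out / η = 77136 / 0.921 = 83752 W
I_L = P_in / (√3·V_L·cosφ) = 83752 / (1.732 × 415 × 0.87) = 134 A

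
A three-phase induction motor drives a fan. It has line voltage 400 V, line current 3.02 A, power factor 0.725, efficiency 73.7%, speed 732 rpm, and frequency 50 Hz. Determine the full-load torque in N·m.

P_in = √3·V·I·cosφ = 1.732 × 400 × 3.02 × 0.725 = 1517 W
P_out = η·P_in = 0.737 × 1517 = 1118 W
n = 732 rpm
ω = 2π×732/60 = 76.65 rad/s
τ = P_out/ω = 1118/76.65 = 14.6 N·m

14.6 N·m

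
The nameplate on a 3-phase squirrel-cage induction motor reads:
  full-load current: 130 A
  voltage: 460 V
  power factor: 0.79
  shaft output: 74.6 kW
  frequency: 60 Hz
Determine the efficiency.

91.2 %

P_out = 74.6 kW = 74600 W
P_in = √3·V_L·I_L·cosφ = 1.732 × 460 × 130 × 0.79 = 81823 W
η = P_out / P_in = 74600 / 81823 = 0.912 = 91.2%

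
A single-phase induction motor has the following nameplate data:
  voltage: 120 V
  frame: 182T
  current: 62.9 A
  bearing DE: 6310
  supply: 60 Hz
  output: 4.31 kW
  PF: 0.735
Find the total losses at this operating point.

P_in = V·I·cosφ = 120×62.9×0.735 = 5548 W
P_out = 4310 W
Losses = P_in − P_out = 5548 − 4310 = 1238 W

1.24 kW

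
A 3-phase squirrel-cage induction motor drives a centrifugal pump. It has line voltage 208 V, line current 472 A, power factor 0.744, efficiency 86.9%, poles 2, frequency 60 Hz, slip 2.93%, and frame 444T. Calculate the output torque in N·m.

P_in = √3·V·I·cosφ = 1.732 × 208 × 472 × 0.744 = 126510 W
P_out = η·P_in = 0.869 × 126510 = 109937 W
n_s = 120×60/2 = 3600 rpm; n = 3600×(1−0.0293) = 3495 rpm
ω = 2π×3495/60 = 366 rad/s
τ = P_out/ω = 109937/366 = 300 N·m

300 N·m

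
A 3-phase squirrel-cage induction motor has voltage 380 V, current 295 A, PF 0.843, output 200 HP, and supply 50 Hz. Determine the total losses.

14500 W

P_in = √3·V·I·cosφ = 1.732×380×295×0.843 = 163675 W
P_out = 200×746 = 149200 W
Losses = P_in − P_out = 163675 − 149200 = 14475 W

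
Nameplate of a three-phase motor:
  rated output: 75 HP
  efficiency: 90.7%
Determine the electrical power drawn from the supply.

61.7 kW

P_out = 75 × 746 = 55950 W
P_in = P_out/η = 55950/0.907 = 61687 W = 61.7 kW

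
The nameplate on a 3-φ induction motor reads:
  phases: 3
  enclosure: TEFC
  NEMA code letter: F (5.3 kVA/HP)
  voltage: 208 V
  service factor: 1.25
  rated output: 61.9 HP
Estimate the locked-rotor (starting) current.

911 A

S_LR = 5.3 × 61.9 = 328.07 kVA
I_LR = S_LR/(√3·V_L) = 328070/(1.732×208) = 911 A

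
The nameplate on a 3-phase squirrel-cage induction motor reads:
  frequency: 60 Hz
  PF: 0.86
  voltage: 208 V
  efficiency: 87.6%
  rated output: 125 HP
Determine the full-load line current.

344 A

P_out = 125 × 746 = 93250 W
P_in = P_out / η = 93250 / 0.876 = 106450 W
I_L = P_in / (√3·V_L·cosφ) = 106450 / (1.732 × 208 × 0.86) = 344 A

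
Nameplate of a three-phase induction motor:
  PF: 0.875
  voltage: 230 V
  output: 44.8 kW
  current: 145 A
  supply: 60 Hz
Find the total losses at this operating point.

5.74 kW

P_in = √3·V·I·cosφ = 1.732×230×145×0.875 = 50542 W
P_out = 44800 W
Losses = P_in − P_out = 50542 − 44800 = 5742 W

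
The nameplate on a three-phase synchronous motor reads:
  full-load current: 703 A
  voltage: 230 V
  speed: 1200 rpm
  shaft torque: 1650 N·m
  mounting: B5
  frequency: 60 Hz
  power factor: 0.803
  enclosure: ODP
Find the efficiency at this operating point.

92.2 %

ω = 2π × 1200/60 = 125.7 rad/s; P_out = τω = 1650 × 125.7 = 207405 W
P_in = √3·V_L·I_L·cosφ = 1.732 × 230 × 703 × 0.803 = 224878 W
η = P_out / P_in = 207405 / 224878 = 0.922 = 92.2%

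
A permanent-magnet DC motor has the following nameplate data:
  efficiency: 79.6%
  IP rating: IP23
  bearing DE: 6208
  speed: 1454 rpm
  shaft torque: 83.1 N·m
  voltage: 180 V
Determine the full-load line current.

ω = 2π×1454/60 = 152.3 rad/s; P_out = τω = 83.1 × 152.3 = 12656 W
P_in = P_out / η = 12656 / 0.796 = 15899 W
I = P_in / V = 15899 / 180 = 88.3 A

88.3 A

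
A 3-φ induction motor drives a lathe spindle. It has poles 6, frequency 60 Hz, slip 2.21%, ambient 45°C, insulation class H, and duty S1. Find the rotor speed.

1173 rpm

n_s = 120f/p = 120×60/6 = 1200 rpm
n = n_s(1 − s) = 1200 × (1 − 0.0221) = 1173 rpm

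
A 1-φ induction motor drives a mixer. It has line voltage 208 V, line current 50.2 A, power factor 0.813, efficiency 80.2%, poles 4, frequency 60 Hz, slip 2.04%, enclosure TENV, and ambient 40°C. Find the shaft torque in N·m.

36.9 N·m

P_in = V·I·cosφ = 208 × 50.2 × 0.813 = 8489 W
P_out = η·P_in = 0.802 × 8489 = 6808 W
n_s = 120×60/4 = 1800 rpm; n = 1800×(1−0.0204) = 1763 rpm
ω = 2π×1763/60 = 184.6 rad/s
τ = P_out/ω = 6808/184.6 = 36.9 N·m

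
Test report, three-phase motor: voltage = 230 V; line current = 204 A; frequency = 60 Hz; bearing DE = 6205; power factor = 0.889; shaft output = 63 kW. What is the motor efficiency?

87.2 %

P_out = 63 kW = 63000 W
P_in = √3·V_L·I_L·cosφ = 1.732 × 230 × 204 × 0.889 = 72245 W
η = P_out / P_in = 63000 / 72245 = 0.872 = 87.2%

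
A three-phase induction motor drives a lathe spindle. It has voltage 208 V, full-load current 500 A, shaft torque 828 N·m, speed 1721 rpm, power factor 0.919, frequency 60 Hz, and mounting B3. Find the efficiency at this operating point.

90.1 %

ω = 2π × 1721/60 = 180.2 rad/s; P_out = τω = 828 × 180.2 = 149206 W
P_in = √3·V_L·I_L·cosφ = 1.732 × 208 × 500 × 0.919 = 165538 W
η = P_out / P_in = 149206 / 165538 = 0.901 = 90.1%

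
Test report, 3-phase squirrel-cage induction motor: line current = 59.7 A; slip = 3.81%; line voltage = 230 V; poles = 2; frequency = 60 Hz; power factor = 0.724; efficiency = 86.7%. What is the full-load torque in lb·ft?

P_in = √3·V·I·cosφ = 1.732 × 230 × 59.7 × 0.724 = 17218 W
P_out = η·P_in = 0.867 × 17218 = 14928 W
n_s = 120×60/2 = 3600 rpm; n = 3600×(1−0.0381) = 3463 rpm
ω = 2π×3463/60 = 362.6 rad/s
τ = P_out/ω = 14928/362.6 = 41.17 N·m
In lb·ft: 41.17/1.356 = 30.4 lb·ft

30.4 lb·ft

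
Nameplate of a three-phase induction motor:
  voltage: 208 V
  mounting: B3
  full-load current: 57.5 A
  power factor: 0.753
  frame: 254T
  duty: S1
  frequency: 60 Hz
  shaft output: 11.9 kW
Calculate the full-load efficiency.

76.3 %

P_out = 11.9 kW = 11900 W
P_in = √3·V_L·I_L·cosφ = 1.732 × 208 × 57.5 × 0.753 = 15598 W
η = P_out / P_in = 11900 / 15598 = 0.763 = 76.3%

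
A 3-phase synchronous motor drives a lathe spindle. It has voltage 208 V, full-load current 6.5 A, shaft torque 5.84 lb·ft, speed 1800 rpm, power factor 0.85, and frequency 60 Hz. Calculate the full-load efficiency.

75.0 %

τ = 5.84 lb·ft × 1.356 = 7.919 N·m
ω = 2π × 1800/60 = 188.5 rad/s; P_out = τω = 7.919 × 188.5 = 1493 W
P_in = √3·V_L·I_L·cosφ = 1.732 × 208 × 6.5 × 0.85 = 1990 W
η = P_out / P_in = 1493 / 1990 = 0.750 = 75.0%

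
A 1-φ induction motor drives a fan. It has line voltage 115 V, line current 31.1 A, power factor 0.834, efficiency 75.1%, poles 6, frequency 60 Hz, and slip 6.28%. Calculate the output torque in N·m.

P_in = V·I·cosφ = 115 × 31.1 × 0.834 = 2983 W
P_out = η·P_in = 0.751 × 2983 = 2240 W
n_s = 120×60/6 = 1200 rpm; n = 1200×(1−0.0628) = 1125 rpm
ω = 2π×1125/60 = 117.8 rad/s
τ = P_out/ω = 2240/117.8 = 19 N·m

19 N·m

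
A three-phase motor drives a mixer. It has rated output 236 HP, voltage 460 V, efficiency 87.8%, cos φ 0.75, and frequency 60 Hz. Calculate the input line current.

P_out = 236 × 746 = 176056 W
P_in = P_out / η = 176056 / 0.878 = 200519 W
I_L = P_in / (√3·V_L·cosφ) = 200519 / (1.732 × 460 × 0.75) = 336 A

336 A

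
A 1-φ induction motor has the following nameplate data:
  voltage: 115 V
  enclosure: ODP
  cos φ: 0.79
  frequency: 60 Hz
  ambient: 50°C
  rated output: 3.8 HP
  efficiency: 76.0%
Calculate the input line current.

41.1 A

P_out = 3.8 × 746 = 2835 W
P_in = P_out / η = 2835 / 0.760 = 3730 W
I = P_in / (V·cosφ) = 3730 / (115 × 0.79) = 41.1 A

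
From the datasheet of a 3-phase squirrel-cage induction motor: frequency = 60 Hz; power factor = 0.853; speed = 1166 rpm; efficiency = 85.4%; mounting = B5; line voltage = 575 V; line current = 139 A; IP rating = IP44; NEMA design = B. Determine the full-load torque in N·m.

826 N·m

P_in = √3·V·I·cosφ = 1.732 × 575 × 139 × 0.853 = 118081 W
P_out = η·P_in = 0.854 × 118081 = 100841 W
n = 1166 rpm
ω = 2π×1166/60 = 122.1 rad/s
τ = P_out/ω = 100841/122.1 = 826 N·m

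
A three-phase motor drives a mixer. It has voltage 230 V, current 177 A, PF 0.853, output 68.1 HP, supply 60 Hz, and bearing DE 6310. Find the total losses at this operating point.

9.34 kW

P_in = √3·V·I·cosφ = 1.732×230×177×0.853 = 60145 W
P_out = 68.1×746 = 50803 W
Losses = P_in − P_out = 60145 − 50803 = 9342 W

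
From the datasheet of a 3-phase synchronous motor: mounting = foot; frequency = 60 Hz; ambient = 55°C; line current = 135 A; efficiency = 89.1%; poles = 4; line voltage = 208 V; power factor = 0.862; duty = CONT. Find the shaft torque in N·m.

P_in = √3·V·I·cosφ = 1.732 × 208 × 135 × 0.862 = 41923 W
P_out = η·P_in = 0.891 × 41923 = 37353 W
n = n_s = 120×60/4 = 1800 rpm (synchronous)
ω = 2π×1800/60 = 188.5 rad/s
τ = P_out/ω = 37353/188.5 = 198 N·m

198 N·m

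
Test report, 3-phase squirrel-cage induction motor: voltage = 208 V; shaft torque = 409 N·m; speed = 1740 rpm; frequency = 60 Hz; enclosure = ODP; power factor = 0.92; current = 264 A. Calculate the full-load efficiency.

ω = 2π × 1740/60 = 182.2 rad/s; P_out = τω = 409 × 182.2 = 74520 W
P_in = √3·V_L·I_L·cosφ = 1.732 × 208 × 264 × 0.92 = 87499 W
η = P_out / P_in = 74520 / 87499 = 0.852 = 85.2%

85.2 %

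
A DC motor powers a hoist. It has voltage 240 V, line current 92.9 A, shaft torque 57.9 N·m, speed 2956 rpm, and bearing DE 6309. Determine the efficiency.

80.4 %

ω = 2π × 2956/60 = 309.6 rad/s; P_out = τω = 57.9 × 309.6 = 17926 W
P_in = V·I = 240 × 92.9 = 22296 W
η = P_out / P_in = 17926 / 22296 = 0.804 = 80.4%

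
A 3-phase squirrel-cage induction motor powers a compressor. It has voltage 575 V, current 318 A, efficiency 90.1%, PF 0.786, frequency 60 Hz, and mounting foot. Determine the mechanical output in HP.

P_in = √3·V·I·cosφ = 1.732 × 575 × 318 × 0.786 = 248923 W
P_out = η·P_in = 0.901 × 248923 = 224280 W
= 224280/746 = 301 HP

301 HP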